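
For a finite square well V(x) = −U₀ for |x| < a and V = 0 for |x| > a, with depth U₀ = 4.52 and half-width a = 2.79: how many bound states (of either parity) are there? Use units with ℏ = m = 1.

N = 6

The dimensionless depth is z₀ = a√(2mU₀)/ℏ = 2.79 × √(9.040) = 8.389.
A new bound state (alternating even/odd) appears each time z₀ passes a multiple of π/2, so N = ⌊2z₀/π⌋ + 1 = ⌊5.340⌋ + 1 = 6.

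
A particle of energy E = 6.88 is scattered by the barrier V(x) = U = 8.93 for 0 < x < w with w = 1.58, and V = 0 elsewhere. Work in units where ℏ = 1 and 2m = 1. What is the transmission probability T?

T = 0.0304

Since E < U the interior solution is evanescent with decay constant κ = √(2m(U − E))/ℏ = 1.432.
κw = 2.262, sinh(κw) = 4.750.
The exact tunnelling result is T⁻¹ = 1 + U² sinh²(κw) / [4E(U − E)] = 32.89, so T = 0.0304.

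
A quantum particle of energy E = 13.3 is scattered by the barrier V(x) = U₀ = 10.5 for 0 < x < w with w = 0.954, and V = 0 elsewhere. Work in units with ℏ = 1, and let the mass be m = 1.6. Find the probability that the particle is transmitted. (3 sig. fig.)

T = 0.944

Above the barrier the interior wavenumber is k₂ = √(2m(E − U₀))/ℏ = 2.993, giving phase k₂w = 2.856.
Matching at both interfaces gives T⁻¹ = 1 + U₀² sin²(k₂w) / [4E(E − U₀)] = 1.059, hence T = 0.944.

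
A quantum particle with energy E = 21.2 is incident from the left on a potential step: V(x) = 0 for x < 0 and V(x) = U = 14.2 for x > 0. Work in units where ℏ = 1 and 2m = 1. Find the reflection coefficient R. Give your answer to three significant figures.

The wavenumbers are k₁ = √(2mE)/ℏ = 4.604 on the left and k₂ = √(2m(E − U))/ℏ = 2.646 on the right.
Continuity of ψ and ψ′ at the step yields the reflection amplitude r = (k₁ − k₂)/(k₁ + k₂) = 0.2701; thus R = |r|² = 0.07298, T = 0.9270.

R = 0.0730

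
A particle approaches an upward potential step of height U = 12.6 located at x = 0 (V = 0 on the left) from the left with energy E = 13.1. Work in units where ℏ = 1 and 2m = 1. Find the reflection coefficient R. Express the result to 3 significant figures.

R = 0.453

The wavenumbers are k₁ = √(2mE)/ℏ = 3.619 on the left and k₂ = √(2m(E − U))/ℏ = 0.7071 on the right.
Matching ψ and ψ′ at x = 0 gives r = (k₁ − k₂)/(k₁ + k₂), so R = r² = 0.4531 and T = 1 − R = 0.5469.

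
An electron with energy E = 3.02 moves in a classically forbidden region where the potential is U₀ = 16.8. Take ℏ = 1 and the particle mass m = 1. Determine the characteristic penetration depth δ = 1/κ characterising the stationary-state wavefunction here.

δ = 0.190

Since E < U₀ the TISE in this region is ψ'' = κ²ψ with κ = √(2m(U₀ − E))/ℏ.
κ = √(2 × 1 × 13.78) = 5.250. The penetration depth is δ = 1/κ = 0.190.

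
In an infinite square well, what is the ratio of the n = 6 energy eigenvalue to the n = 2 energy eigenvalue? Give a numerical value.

9

Since E_n ∝ n², the ratio is (6/2)² = 9.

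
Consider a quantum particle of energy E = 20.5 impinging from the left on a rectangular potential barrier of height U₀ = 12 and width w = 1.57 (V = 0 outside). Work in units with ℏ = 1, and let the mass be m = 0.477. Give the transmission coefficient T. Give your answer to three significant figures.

E > U₀: inside the barrier k₂ = √(2m(E − U₀))/ℏ = 2.848, k₂w = 4.471.
T = [1 + U₀² sin²(k₂w) / (4E(E − U₀))]⁻¹ = 1/1.195 = 0.837.

T = 0.837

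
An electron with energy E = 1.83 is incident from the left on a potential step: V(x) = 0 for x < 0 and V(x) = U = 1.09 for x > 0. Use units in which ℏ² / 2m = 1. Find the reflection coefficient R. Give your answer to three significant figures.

On each side the TISE gives plane waves with k = √(2m(E − V))/ℏ: k₁ = √(2·½·1.83) = 1.353, k₂ = √(2·½·0.74) = 0.8602.
Matching ψ and ψ′ at x = 0 gives r = (k₁ − k₂)/(k₁ + k₂), so R = r² = 0.04954 and T = 1 − R = 0.9505.

R = 0.0495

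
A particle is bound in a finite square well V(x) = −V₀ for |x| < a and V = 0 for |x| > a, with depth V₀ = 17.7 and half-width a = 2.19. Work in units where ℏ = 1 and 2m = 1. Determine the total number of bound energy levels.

N = 6

Define the well-strength parameter z₀ = (a/ℏ)√(2mV₀) = 2.19 × √(2·0.5·17.7) = 9.214.
A new bound state (alternating even/odd) appears each time z₀ passes a multiple of π/2, so N = ⌊2z₀/π⌋ + 1 = ⌊5.866⌋ + 1 = 6.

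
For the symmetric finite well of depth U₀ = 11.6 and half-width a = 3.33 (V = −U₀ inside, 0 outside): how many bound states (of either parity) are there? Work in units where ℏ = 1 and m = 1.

The dimensionless depth is z₀ = a√(2mU₀)/ℏ = 3.33 × √(23.20) = 16.04.
The even/odd transcendental equations gain one root per π/2 in z₀, giving N = 1 + ⌊2z₀/π⌋ = 1 + ⌊10.21⌋ = 11.

N = 11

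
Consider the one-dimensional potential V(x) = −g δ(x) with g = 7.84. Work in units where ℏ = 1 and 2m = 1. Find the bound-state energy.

E = -15.4

The bound state is ψ(x) = √κ e^{−κ|x|}. The derivative jump ψ'(0⁺) − ψ'(0⁻) = −(2mg/ℏ²)ψ(0) fixes κ = mg/ℏ² = 3.920.
Then E = −ℏ²κ²/(2m) = −mg²/(2ℏ²) = -15.37.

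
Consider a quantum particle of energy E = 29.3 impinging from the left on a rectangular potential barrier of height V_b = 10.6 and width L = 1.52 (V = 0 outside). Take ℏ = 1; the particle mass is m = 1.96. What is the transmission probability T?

T = 0.990

E > V_b: inside the barrier k₂ = √(2m(E − V_b))/ℏ = 8.562, k₂L = 13.01.
T = [1 + V_b² sin²(k₂L) / (4E(E − V_b))]⁻¹ = 1/1.010 = 0.990.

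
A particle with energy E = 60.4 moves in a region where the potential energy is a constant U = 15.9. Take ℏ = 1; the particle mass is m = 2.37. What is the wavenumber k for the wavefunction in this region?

With E > U the solution is oscillatory, ψ ∝ e^{±ikx} with k = √(2m(E − U))/ℏ.
k = √(2 × 2.37 × 44.5) = 14.52.

k = 14.5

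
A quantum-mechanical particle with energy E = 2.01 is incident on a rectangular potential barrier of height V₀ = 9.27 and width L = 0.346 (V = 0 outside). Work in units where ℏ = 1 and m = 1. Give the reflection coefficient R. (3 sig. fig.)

R = 0.816

Since E < V₀ the interior solution is evanescent with decay constant κ = √(2m(V₀ − E))/ℏ = 3.811.
κL = 1.318, sinh(κL) = 1.735.
The exact tunnelling result is T⁻¹ = 1 + V₀² sinh²(κL) / [4E(V₀ − E)] = 5.432, so T = 0.184.
R = 1 − T = 0.816.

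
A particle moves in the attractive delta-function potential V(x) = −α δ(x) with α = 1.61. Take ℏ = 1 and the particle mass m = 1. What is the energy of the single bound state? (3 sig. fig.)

The bound state is ψ(x) = √κ e^{−κ|x|}. The derivative jump ψ'(0⁺) − ψ'(0⁻) = −(2mα/ℏ²)ψ(0) fixes κ = mα/ℏ² = 1.610.
Then E = −ℏ²κ²/(2m) = −mα²/(2ℏ²) = -1.296.

E = -1.30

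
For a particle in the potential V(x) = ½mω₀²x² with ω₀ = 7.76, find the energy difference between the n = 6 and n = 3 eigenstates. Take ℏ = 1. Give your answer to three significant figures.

ΔE = 23.3

E_n = ℏω₀(n + ½), so ΔE = (6 − 3) ℏω₀ = 3 × 7.76 = 23.28.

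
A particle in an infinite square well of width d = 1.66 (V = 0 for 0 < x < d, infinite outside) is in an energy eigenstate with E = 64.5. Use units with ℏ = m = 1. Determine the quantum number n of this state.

n = 6

For an infinite well E_n = n²π²ℏ²/(2md²), so n = (d/πℏ)√(2mE).
n = (1.66/π) × √(2 × 1 × 64.5) = 6.001 → n = 6.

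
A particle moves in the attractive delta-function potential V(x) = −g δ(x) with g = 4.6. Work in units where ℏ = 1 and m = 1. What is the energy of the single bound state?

E = -10.6

For x ≠ 0 the bound state is ψ ∝ e^{−κ|x|}; integrating the TISE across the delta gives the cusp condition 2κ = 2mg/ℏ², so κ = 4.600.
Then E = −ℏ²κ²/(2m) = −mg²/(2ℏ²) = -10.58.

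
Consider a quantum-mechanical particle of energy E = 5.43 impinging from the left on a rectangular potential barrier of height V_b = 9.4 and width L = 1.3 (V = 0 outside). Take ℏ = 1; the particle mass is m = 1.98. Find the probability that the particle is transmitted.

Since E < V_b the interior solution is evanescent with decay constant κ = √(2m(V_b − E))/ℏ = 3.965.
κL = 5.154, sinh(κL) = 86.60.
Matching ψ, ψ′ at both faces gives T = [1 + V_b² sinh²(κL) / (4E(V_b − E))]⁻¹ = 1/7686 = 0.000130.

T = 0.000130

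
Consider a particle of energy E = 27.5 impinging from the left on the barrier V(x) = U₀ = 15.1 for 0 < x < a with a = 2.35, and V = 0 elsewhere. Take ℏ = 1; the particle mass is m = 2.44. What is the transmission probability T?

T = 0.954

E > U₀: inside the barrier k₂ = √(2m(E − U₀))/ℏ = 7.779, k₂a = 18.28.
T = [1 + U₀² sin²(k₂a) / (4E(E − U₀))]⁻¹ = 1/1.049 = 0.954.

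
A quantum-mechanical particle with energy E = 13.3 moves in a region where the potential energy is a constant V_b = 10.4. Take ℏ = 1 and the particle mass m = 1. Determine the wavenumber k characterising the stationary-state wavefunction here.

With E > V_b the solution is oscillatory, ψ ∝ e^{±ikx} with k = √(2m(E − V_b))/ℏ.
k = √(2 × 1 × 2.9) = 2.408.

k = 2.41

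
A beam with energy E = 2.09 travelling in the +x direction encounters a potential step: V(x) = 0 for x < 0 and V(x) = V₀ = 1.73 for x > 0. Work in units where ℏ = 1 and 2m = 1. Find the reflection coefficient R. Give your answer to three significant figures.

The wavenumbers are k₁ = √(2mE)/ℏ = 1.446 on the left and k₂ = √(2m(E − V₀))/ℏ = 0.6000 on the right.
Matching ψ and ψ′ at x = 0 gives r = (k₁ − k₂)/(k₁ + k₂), so R = r² = 0.1709 and T = 1 − R = 0.8291.

R = 0.171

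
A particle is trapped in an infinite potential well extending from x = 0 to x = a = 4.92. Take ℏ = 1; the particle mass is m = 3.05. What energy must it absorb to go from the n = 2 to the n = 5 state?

E_n = n²π²ℏ²/(2ma²), so ΔE = (5² − 2²) π²ℏ²/(2ma²).
ΔE = 21 × π² / (2 × 3.05 × 4.92²) = 1.404.

ΔE = 1.40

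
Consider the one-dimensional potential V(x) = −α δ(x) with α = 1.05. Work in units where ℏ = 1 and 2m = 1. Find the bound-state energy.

E = -0.276

For x ≠ 0 the bound state is ψ ∝ e^{−κ|x|}; integrating the TISE across the delta gives the cusp condition 2κ = 2mα/ℏ², so κ = 0.5250.
Then E = −ℏ²κ²/(2m) = −mα²/(2ℏ²) = -0.2756.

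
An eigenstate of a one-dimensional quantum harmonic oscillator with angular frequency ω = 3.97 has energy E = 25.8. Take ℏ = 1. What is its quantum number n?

n = 6

E_n = ℏω(n + ½) ⇒ n = E/(ℏω) − ½ = 25.8/3.97 − 0.5 = 5.999 → n = 6.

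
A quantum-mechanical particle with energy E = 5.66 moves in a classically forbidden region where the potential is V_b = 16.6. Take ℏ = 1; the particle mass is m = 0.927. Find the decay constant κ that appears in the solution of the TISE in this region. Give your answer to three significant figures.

Since E < V_b the TISE in this region is ψ'' = κ²ψ with κ = √(2m(V_b − E))/ℏ.
κ = √(2 × 0.927 × 10.94) = 4.504.

κ = 4.50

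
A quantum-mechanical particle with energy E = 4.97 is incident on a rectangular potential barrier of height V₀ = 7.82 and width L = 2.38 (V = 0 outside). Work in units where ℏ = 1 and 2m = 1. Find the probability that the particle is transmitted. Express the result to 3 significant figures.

E < V₀: inside the barrier ψ ∝ e^{±κx} with κ = √(2m(V₀ − E))/ℏ = 1.688.
κL = 4.018, sinh(κL) = 27.78.
The exact tunnelling result is T⁻¹ = 1 + V₀² sinh²(κL) / [4E(V₀ − E)] = 834.1, so T = 0.00120.

T = 0.00120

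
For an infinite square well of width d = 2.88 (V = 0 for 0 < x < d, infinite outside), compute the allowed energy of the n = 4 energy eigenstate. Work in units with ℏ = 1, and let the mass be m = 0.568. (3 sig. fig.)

E = 16.8

The infinite-well eigenfunctions ψ_n = √(2/d) sin(nπx/d) vanish at both walls, giving E_n = n²π²ℏ²/(2md²).
E_4 = 4² × π² / (2 × 0.568 × 2.88²) = 16.76.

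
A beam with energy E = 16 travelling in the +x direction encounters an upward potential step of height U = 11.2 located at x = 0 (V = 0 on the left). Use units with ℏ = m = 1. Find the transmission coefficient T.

T = 0.915

On each side the TISE gives plane waves with k = √(2m(E − V))/ℏ: k₁ = √(2·1·16) = 5.657, k₂ = √(2·1·4.8) = 3.098.
Matching ψ and ψ′ at x = 0 gives r = (k₁ − k₂)/(k₁ + k₂), so R = r² = 0.08539 and T = 1 − R = 0.9146.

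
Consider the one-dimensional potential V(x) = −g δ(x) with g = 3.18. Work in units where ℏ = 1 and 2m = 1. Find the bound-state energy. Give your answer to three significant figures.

E = -2.53

The bound state is ψ(x) = √κ e^{−κ|x|}. The derivative jump ψ'(0⁺) − ψ'(0⁻) = −(2mg/ℏ²)ψ(0) fixes κ = mg/ℏ² = 1.590.
Then E = −ℏ²κ²/(2m) = −mg²/(2ℏ²) = -2.528.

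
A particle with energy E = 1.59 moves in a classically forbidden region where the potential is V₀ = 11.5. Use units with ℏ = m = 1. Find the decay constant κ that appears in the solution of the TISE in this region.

Since E < V₀ the TISE in this region is ψ'' = κ²ψ with κ = √(2m(V₀ − E))/ℏ.
κ = √(2 × 1 × 9.91) = 4.452.

κ = 4.45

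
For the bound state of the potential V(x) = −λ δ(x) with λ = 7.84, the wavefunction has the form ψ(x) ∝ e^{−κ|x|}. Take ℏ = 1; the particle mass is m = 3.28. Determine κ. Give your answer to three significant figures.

κ = 25.7

Integrate −(ℏ²/2m)ψ'' − λδ(x)ψ = Eψ from −ε to +ε: the ψ'' term gives ψ'(0⁺) − ψ'(0⁻) and the δ term gives −(2mλ/ℏ²)ψ(0).
With ψ ∝ e^{−κ|x|} this yields −2κ = −2mλ/ℏ², so κ = mλ/ℏ² = 25.72.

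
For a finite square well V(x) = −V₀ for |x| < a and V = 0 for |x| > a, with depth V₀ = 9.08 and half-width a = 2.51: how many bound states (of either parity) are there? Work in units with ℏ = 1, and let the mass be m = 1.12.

N = 8

The dimensionless depth is z₀ = a√(2mV₀)/ℏ = 2.51 × √(20.34) = 11.32.
The even/odd transcendental equations gain one root per π/2 in z₀, giving N = 1 + ⌊2z₀/π⌋ = 1 + ⌊7.206⌋ = 8.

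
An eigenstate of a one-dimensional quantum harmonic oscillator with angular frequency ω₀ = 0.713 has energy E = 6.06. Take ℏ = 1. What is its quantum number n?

n = 8

Invert E_n = (n + ½)ℏω₀: n = E/ℏω₀ − ½ = 7.999, so n = 8.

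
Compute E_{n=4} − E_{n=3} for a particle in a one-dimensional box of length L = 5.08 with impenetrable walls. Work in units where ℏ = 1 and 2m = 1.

E_n = n²π²ℏ²/(2mL²), so ΔE = (4² − 3²) π²ℏ²/(2mL²).
ΔE = 7 × π² / (2 × 0.5 × 5.08²) = 2.677.

ΔE = 2.68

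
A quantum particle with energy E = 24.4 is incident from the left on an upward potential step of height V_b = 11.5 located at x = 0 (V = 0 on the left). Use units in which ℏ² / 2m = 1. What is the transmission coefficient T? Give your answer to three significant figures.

The wavenumbers are k₁ = √(2mE)/ℏ = 4.940 on the left and k₂ = √(2m(E − V_b))/ℏ = 3.592 on the right.
Continuity of ψ and ψ′ at the step yields the reflection amplitude r = (k₁ − k₂)/(k₁ + k₂) = 0.1580; thus R = |r|² = 0.02497, T = 0.9750.

T = 0.975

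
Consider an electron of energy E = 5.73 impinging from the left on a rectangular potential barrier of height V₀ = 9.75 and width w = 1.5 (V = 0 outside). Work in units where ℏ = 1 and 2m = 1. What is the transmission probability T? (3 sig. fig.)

Since E < V₀ the interior solution is evanescent with decay constant κ = √(2m(V₀ − E))/ℏ = 2.005.
κw = 3.007, sinh(κw) = 10.09.
Matching ψ, ψ′ at both faces gives T = [1 + V₀² sinh²(κw) / (4E(V₀ − E))]⁻¹ = 1/106.1 = 0.00942.

T = 0.00942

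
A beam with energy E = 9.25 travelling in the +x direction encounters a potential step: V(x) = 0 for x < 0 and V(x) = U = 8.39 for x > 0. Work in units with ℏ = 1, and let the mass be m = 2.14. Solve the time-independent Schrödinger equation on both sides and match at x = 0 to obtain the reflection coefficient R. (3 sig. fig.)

On each side the TISE gives plane waves with k = √(2m(E − V))/ℏ: k₁ = √(2·2.14·9.25) = 6.292, k₂ = √(2·2.14·0.86) = 1.919.
Continuity of ψ and ψ′ at the step yields the reflection amplitude r = (k₁ − k₂)/(k₁ + k₂) = 0.5327; thus R = |r|² = 0.2837, T = 0.7163.

R = 0.284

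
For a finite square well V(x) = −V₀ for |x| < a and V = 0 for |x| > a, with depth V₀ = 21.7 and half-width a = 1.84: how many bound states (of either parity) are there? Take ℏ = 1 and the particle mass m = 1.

N = 8

The dimensionless depth is z₀ = a√(2mV₀)/ℏ = 1.84 × √(43.40) = 12.12.
The even/odd transcendental equations gain one root per π/2 in z₀, giving N = 1 + ⌊2z₀/π⌋ = 1 + ⌊7.717⌋ = 8.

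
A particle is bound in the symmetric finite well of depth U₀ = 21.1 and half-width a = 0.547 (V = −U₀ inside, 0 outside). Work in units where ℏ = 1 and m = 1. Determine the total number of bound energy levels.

N = 3

Define the well-strength parameter z₀ = (a/ℏ)√(2mU₀) = 0.547 × √(2·1·21.1) = 3.553.
The even/odd transcendental equations gain one root per π/2 in z₀, giving N = 1 + ⌊2z₀/π⌋ = 1 + ⌊2.262⌋ = 3.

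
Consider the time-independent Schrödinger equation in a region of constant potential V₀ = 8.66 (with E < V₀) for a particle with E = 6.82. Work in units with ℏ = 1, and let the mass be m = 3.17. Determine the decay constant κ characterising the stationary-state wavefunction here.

Since E < V₀ the TISE in this region is ψ'' = κ²ψ with κ = √(2m(V₀ − E))/ℏ.
κ = √(2 × 3.17 × 1.84) = 3.415.

κ = 3.42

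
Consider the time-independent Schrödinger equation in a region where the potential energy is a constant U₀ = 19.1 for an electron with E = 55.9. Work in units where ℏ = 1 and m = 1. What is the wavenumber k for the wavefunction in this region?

With E > U₀ the solution is oscillatory, ψ ∝ e^{±ikx} with k = √(2m(E − U₀))/ℏ.
k = √(2 × 1 × 36.8) = 8.579.

k = 8.58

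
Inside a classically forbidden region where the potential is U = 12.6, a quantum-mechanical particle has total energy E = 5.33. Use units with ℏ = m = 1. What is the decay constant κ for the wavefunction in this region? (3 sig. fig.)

Since E < U the TISE in this region is ψ'' = κ²ψ with κ = √(2m(U − E))/ℏ.
κ = √(2 × 1 × 7.27) = 3.813.

κ = 3.81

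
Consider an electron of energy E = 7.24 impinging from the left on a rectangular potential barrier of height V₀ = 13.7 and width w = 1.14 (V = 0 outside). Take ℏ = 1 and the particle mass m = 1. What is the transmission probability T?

T = 0.00110

E < V₀: inside the barrier ψ ∝ e^{±κx} with κ = √(2m(V₀ − E))/ℏ = 3.594.
κw = 4.098, sinh(κw) = 30.09.
The exact tunnelling result is T⁻¹ = 1 + V₀² sinh²(κw) / [4E(V₀ − E)] = 909.4, so T = 0.00110.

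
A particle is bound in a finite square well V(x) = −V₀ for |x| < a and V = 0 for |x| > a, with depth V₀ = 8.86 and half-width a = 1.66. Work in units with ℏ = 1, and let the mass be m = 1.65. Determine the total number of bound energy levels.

N = 6

Define the well-strength parameter z₀ = (a/ℏ)√(2mV₀) = 1.66 × √(2·1.65·8.86) = 8.976.
A new bound state (alternating even/odd) appears each time z₀ passes a multiple of π/2, so N = ⌊2z₀/π⌋ + 1 = ⌊5.714⌋ + 1 = 6.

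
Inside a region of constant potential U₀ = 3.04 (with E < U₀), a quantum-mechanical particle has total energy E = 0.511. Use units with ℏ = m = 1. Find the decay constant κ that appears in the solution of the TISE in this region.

Since E < U₀ the TISE in this region is ψ'' = κ²ψ with κ = √(2m(U₀ − E))/ℏ.
κ = √(2 × 1 × 2.529) = 2.249.

κ = 2.25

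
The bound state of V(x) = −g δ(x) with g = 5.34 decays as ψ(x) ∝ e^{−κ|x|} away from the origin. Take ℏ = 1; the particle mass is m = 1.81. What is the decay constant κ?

κ = 9.67

Integrating the TISE across x = 0 gives the cusp condition ψ'(0⁺) − ψ'(0⁻) = −(2mg/ℏ²)ψ(0).
With ψ ∝ e^{−κ|x|} this yields −2κ = −2mg/ℏ², so κ = mg/ℏ² = 9.665.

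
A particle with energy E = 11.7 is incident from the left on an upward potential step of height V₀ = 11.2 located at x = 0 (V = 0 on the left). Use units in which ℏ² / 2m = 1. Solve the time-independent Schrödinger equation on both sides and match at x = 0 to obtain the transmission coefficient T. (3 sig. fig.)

T = 0.568

On each side the TISE gives plane waves with k = √(2m(E − V))/ℏ: k₁ = √(2·½·11.7) = 3.421, k₂ = √(2·½·0.5) = 0.7071.
Matching ψ and ψ′ at x = 0 gives r = (k₁ − k₂)/(k₁ + k₂), so R = r² = 0.4321 and T = 1 − R = 0.5679.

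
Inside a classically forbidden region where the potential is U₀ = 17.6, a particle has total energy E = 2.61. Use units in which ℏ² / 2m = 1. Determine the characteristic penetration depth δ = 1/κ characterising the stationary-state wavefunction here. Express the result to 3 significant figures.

δ = 0.258

Since E < U₀ the TISE in this region is ψ'' = κ²ψ with κ = √(2m(U₀ − E))/ℏ.
κ = √(2 × 0.5 × 14.99) = 3.872. The penetration depth is δ = 1/κ = 0.258.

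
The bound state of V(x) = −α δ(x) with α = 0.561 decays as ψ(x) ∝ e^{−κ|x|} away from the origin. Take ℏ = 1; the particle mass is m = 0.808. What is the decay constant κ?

Integrating the TISE across x = 0 gives the cusp condition ψ'(0⁺) − ψ'(0⁻) = −(2mα/ℏ²)ψ(0).
With ψ ∝ e^{−κ|x|} this yields −2κ = −2mα/ℏ², so κ = mα/ℏ² = 0.4533.

κ = 0.453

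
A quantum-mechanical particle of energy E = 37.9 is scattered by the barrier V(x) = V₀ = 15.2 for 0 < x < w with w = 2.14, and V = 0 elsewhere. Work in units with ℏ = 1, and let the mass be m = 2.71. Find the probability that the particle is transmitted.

E > V₀: inside the barrier k₂ = √(2m(E − V₀))/ℏ = 11.09, k₂w = 23.74.
Matching at both interfaces gives T⁻¹ = 1 + V₀² sin²(k₂w) / [4E(E − V₀)] = 1.065, hence T = 0.939.

T = 0.939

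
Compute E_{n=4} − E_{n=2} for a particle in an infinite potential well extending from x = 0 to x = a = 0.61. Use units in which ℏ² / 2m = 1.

ΔE = 318

E_n = n²π²ℏ²/(2ma²), so ΔE = (4² − 2²) π²ℏ²/(2ma²).
ΔE = 12 × π² / (2 × 0.5 × 0.61²) = 318.3.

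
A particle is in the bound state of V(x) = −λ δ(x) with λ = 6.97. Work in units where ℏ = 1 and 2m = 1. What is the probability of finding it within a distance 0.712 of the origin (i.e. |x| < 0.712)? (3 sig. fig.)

The normalised bound state is ψ = √κ e^{−κ|x|} with κ = mλ/ℏ² = 3.485.
P(|x| < d) = ∫_{−d}^{d} κ e^{−2κ|x|} dx = 1 − e^{−2κd} = 1 − e^{−4.963} = 0.9930.

P = 0.993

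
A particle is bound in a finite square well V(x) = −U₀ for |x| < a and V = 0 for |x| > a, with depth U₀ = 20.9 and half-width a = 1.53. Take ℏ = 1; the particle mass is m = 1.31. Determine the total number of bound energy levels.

Define the well-strength parameter z₀ = (a/ℏ)√(2mU₀) = 1.53 × √(2·1.31·20.9) = 11.32.
A new bound state (alternating even/odd) appears each time z₀ passes a multiple of π/2, so N = ⌊2z₀/π⌋ + 1 = ⌊7.208⌋ + 1 = 8.

N = 8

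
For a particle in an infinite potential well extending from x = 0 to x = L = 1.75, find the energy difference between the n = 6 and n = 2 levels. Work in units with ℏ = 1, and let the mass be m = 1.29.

ΔE = 40.0

E_n = n²π²ℏ²/(2mL²), so ΔE = (6² − 2²) π²ℏ²/(2mL²).
ΔE = 32 × π² / (2 × 1.29 × 1.75²) = 39.97.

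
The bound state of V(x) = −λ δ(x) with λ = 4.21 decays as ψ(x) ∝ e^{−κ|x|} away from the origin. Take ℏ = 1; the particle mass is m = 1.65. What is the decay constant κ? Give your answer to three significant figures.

Integrate −(ℏ²/2m)ψ'' − λδ(x)ψ = Eψ from −ε to +ε: the ψ'' term gives ψ'(0⁺) − ψ'(0⁻) and the δ term gives −(2mλ/ℏ²)ψ(0).
With ψ ∝ e^{−κ|x|} this yields −2κ = −2mλ/ℏ², so κ = mλ/ℏ² = 6.947.

κ = 6.95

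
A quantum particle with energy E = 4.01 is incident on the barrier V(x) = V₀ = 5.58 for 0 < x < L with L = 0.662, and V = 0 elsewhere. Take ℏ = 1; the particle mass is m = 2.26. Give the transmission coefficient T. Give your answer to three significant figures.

E < V₀: inside the barrier ψ ∝ e^{±κx} with κ = √(2m(V₀ − E))/ℏ = 2.664.
κL = 1.764, sinh(κL) = 2.831.
The exact tunnelling result is T⁻¹ = 1 + V₀² sinh²(κL) / [4E(V₀ − E)] = 10.91, so T = 0.0917.

T = 0.0917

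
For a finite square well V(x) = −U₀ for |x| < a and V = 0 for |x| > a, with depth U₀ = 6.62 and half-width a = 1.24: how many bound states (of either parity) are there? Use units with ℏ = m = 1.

N = 3

The dimensionless depth is z₀ = a√(2mU₀)/ℏ = 1.24 × √(13.24) = 4.512.
The even/odd transcendental equations gain one root per π/2 in z₀, giving N = 1 + ⌊2z₀/π⌋ = 1 + ⌊2.872⌋ = 3.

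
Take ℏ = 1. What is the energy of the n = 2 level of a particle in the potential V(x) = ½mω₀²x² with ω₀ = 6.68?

E = 16.7

The oscillator eigenvalues are E_n = ℏω₀(n + ½), so E_2 = 6.68 × 2.5 = 16.70.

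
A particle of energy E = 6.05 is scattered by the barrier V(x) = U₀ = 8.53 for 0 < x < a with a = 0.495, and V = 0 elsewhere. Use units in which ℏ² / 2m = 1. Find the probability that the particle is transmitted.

Since E < U₀ the interior solution is evanescent with decay constant κ = √(2m(U₀ − E))/ℏ = 1.575.
κa = 0.7795, sinh(κa) = 0.8609.
The exact tunnelling result is T⁻¹ = 1 + U₀² sinh²(κa) / [4E(U₀ − E)] = 1.899, so T = 0.527.

T = 0.527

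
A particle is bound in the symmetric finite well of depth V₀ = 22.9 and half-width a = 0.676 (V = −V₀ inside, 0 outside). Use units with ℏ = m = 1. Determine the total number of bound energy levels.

Define the well-strength parameter z₀ = (a/ℏ)√(2mV₀) = 0.676 × √(2·1·22.9) = 4.575.
The even/odd transcendental equations gain one root per π/2 in z₀, giving N = 1 + ⌊2z₀/π⌋ = 1 + ⌊2.912⌋ = 3.

N = 3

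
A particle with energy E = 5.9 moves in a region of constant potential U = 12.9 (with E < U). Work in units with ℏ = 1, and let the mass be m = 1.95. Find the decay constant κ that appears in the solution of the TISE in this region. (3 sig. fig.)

Since E < U the TISE in this region is ψ'' = κ²ψ with κ = √(2m(U − E))/ℏ.
κ = √(2 × 1.95 × 7) = 5.225.

κ = 5.22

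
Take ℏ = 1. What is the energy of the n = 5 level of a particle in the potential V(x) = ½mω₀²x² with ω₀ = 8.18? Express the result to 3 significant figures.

E = 45.0

Using E_n = (n + ½)ℏω₀: E_5 = 5.5 × 8.18 = 44.99.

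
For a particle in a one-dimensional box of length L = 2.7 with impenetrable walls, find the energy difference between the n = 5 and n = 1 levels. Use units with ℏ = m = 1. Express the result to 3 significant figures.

ΔE = 16.2

E_n = n²π²ℏ²/(2mL²), so ΔE = (5² − 1²) π²ℏ²/(2mL²).
ΔE = 24 × π² / (2 × 1 × 2.7²) = 16.25.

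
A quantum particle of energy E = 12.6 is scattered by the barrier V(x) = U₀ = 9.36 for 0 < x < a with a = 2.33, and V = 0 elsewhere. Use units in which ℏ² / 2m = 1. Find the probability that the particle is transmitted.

T = 0.712

E > U₀: inside the barrier k₂ = √(2m(E − U₀))/ℏ = 1.800, k₂a = 4.194.
Matching at both interfaces gives T⁻¹ = 1 + U₀² sin²(k₂a) / [4E(E − U₀)] = 1.405, hence T = 0.712.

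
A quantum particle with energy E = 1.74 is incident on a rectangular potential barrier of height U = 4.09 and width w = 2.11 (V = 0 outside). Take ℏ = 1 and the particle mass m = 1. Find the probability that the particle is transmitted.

T = 0.000416

Since E < U the interior solution is evanescent with decay constant κ = √(2m(U − E))/ℏ = 2.168.
κw = 4.574, sinh(κw) = 48.48.
Matching ψ, ψ′ at both faces gives T = [1 + U² sinh²(κw) / (4E(U − E))]⁻¹ = 1/2405 = 0.000416.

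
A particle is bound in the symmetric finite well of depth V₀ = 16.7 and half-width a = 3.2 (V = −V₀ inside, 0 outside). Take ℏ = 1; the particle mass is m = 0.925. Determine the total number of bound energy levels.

Define the well-strength parameter z₀ = (a/ℏ)√(2mV₀) = 3.2 × √(2·0.925·16.7) = 17.79.
A new bound state (alternating even/odd) appears each time z₀ passes a multiple of π/2, so N = ⌊2z₀/π⌋ + 1 = ⌊11.32⌋ + 1 = 12.

N = 12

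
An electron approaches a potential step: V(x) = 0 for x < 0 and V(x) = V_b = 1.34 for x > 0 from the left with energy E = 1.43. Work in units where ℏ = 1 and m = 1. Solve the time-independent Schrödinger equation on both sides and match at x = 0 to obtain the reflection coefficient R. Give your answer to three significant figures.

R = 0.359

The wavenumbers are k₁ = √(2mE)/ℏ = 1.691 on the left and k₂ = √(2m(E − V_b))/ℏ = 0.4243 on the right.
Matching ψ and ψ′ at x = 0 gives r = (k₁ − k₂)/(k₁ + k₂), so R = r² = 0.3587 and T = 1 − R = 0.6413.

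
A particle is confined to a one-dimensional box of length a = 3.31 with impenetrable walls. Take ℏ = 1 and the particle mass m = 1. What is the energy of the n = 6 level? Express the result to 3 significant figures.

E = 16.2

The infinite-well eigenfunctions ψ_n = √(2/a) sin(nπx/a) vanish at both walls, giving E_n = n²π²ℏ²/(2ma²).
E_6 = 6² × π² / (2 × 1 × 3.31²) = 16.21.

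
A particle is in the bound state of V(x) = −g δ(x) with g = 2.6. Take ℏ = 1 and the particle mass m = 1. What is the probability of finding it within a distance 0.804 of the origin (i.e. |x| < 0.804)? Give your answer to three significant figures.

The normalised bound state is ψ = √κ e^{−κ|x|} with κ = mg/ℏ² = 2.600.
P(|x| < d) = ∫_{−d}^{d} κ e^{−2κ|x|} dx = 1 − e^{−2κd} = 1 − e^{−4.181} = 0.9847.

P = 0.985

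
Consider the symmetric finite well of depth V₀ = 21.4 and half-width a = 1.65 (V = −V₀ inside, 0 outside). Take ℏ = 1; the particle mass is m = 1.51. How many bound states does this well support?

N = 9

The dimensionless depth is z₀ = a√(2mV₀)/ℏ = 1.65 × √(64.63) = 13.26.
A new bound state (alternating even/odd) appears each time z₀ passes a multiple of π/2, so N = ⌊2z₀/π⌋ + 1 = ⌊8.445⌋ + 1 = 9.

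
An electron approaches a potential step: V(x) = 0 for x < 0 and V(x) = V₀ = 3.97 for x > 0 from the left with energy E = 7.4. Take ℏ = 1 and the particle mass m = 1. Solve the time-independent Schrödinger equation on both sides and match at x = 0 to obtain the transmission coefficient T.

T = 0.964

The wavenumbers are k₁ = √(2mE)/ℏ = 3.847 on the left and k₂ = √(2m(E − V₀))/ℏ = 2.619 on the right.
Matching ψ and ψ′ at x = 0 gives r = (k₁ − k₂)/(k₁ + k₂), so R = r² = 0.03606 and T = 1 − R = 0.9639.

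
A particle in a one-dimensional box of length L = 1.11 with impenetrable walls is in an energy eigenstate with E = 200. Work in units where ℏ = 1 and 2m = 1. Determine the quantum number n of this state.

For an infinite well E_n = n²π²ℏ²/(2mL²), so n = (L/πℏ)√(2mE).
n = (1.11/π) × √(2 × 0.5 × 200) = 4.997 → n = 5.

n = 5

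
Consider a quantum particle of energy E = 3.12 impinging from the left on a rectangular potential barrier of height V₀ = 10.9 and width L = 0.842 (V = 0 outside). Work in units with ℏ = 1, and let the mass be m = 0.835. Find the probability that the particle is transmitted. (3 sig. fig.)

T = 0.00753

E < V₀: inside the barrier ψ ∝ e^{±κx} with κ = √(2m(V₀ − E))/ℏ = 3.605.
κL = 3.035, sinh(κL) = 10.38.
Matching ψ, ψ′ at both faces gives T = [1 + V₀² sinh²(κL) / (4E(V₀ − E))]⁻¹ = 1/132.8 = 0.00753.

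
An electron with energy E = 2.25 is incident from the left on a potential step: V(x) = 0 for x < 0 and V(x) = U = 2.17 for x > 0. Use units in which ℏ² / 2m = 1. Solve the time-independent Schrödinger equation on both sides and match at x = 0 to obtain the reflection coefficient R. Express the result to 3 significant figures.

The wavenumbers are k₁ = √(2mE)/ℏ = 1.500 on the left and k₂ = √(2m(E − U))/ℏ = 0.2828 on the right.
Continuity of ψ and ψ′ at the step yields the reflection amplitude r = (k₁ − k₂)/(k₁ + k₂) = 0.6827; thus R = |r|² = 0.4661, T = 0.5339.

R = 0.466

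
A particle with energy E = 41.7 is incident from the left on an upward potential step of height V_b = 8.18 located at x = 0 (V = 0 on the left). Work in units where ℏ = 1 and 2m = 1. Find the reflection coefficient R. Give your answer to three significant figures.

R = 0.00297

On each side the TISE gives plane waves with k = √(2m(E − V))/ℏ: k₁ = √(2·½·41.7) = 6.458, k₂ = √(2·½·33.52) = 5.790.
Matching ψ and ψ′ at x = 0 gives r = (k₁ − k₂)/(k₁ + k₂), so R = r² = 0.002974 and T = 1 − R = 0.9970.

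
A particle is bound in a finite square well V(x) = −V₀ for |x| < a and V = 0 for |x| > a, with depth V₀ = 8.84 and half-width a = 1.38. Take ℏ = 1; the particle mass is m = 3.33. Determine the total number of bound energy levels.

Define the well-strength parameter z₀ = (a/ℏ)√(2mV₀) = 1.38 × √(2·3.33·8.84) = 10.59.
A new bound state (alternating even/odd) appears each time z₀ passes a multiple of π/2, so N = ⌊2z₀/π⌋ + 1 = ⌊6.741⌋ + 1 = 7.

N = 7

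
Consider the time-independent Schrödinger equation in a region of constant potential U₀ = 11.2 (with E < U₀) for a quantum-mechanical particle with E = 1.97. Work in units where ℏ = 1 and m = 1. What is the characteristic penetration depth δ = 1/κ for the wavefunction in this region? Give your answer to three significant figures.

δ = 0.233

Since E < U₀ the TISE in this region is ψ'' = κ²ψ with κ = √(2m(U₀ − E))/ℏ.
κ = √(2 × 1 × 9.23) = 4.297. The penetration depth is δ = 1/κ = 0.233.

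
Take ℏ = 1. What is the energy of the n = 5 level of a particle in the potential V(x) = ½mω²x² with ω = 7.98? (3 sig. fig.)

E = 43.9

The oscillator eigenvalues are E_n = ℏω(n + ½), so E_5 = 7.98 × 5.5 = 43.89.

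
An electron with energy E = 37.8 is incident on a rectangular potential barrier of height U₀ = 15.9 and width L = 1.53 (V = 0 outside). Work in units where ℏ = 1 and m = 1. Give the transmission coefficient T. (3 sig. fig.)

Above the barrier the interior wavenumber is k₂ = √(2m(E − U₀))/ℏ = 6.618, giving phase k₂L = 10.13.
T = [1 + U₀² sin²(k₂L) / (4E(E − U₀))]⁻¹ = 1/1.032 = 0.969.

T = 0.969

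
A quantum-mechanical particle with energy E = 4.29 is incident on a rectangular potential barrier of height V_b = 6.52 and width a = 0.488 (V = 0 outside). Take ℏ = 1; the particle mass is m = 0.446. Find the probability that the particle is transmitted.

E < V_b: inside the barrier ψ ∝ e^{±κx} with κ = √(2m(V_b − E))/ℏ = 1.410.
κa = 0.6883, sinh(κa) = 0.7439.
Matching ψ, ψ′ at both faces gives T = [1 + V_b² sinh²(κa) / (4E(V_b − E))]⁻¹ = 1/1.615 = 0.619.

T = 0.619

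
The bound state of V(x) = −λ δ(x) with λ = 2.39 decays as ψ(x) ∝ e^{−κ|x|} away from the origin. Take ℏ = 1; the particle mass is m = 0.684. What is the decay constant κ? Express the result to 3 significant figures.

Integrating the TISE across x = 0 gives the cusp condition ψ'(0⁺) − ψ'(0⁻) = −(2mλ/ℏ²)ψ(0).
With ψ ∝ e^{−κ|x|} this yields −2κ = −2mλ/ℏ², so κ = mλ/ℏ² = 1.635.

κ = 1.63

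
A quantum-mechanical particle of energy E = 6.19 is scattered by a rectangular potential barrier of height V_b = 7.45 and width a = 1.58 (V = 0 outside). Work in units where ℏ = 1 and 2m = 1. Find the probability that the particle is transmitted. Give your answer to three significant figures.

T = 0.0643

E < V_b: inside the barrier ψ ∝ e^{±κx} with κ = √(2m(V_b − E))/ℏ = 1.122.
κa = 1.774, sinh(κa) = 2.861.
The exact tunnelling result is T⁻¹ = 1 + V_b² sinh²(κa) / [4E(V_b − E)] = 15.56, so T = 0.0643.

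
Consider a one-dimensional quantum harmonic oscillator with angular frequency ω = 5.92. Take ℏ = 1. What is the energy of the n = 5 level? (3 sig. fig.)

E = 32.6

Using E_n = (n + ½)ℏω: E_5 = 5.5 × 5.92 = 32.56.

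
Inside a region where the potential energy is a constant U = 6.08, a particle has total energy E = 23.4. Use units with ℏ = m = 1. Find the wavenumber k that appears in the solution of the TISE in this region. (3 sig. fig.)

k = 5.89

With E > U the solution is oscillatory, ψ ∝ e^{±ikx} with k = √(2m(E − U))/ℏ.
k = √(2 × 1 × 17.32) = 5.886.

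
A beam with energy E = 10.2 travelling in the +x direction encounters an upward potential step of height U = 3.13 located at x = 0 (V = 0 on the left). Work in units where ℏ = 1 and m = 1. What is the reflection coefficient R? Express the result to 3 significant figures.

On each side the TISE gives plane waves with k = √(2m(E − V))/ℏ: k₁ = √(2·1·10.2) = 4.517, k₂ = √(2·1·7.07) = 3.760.
Continuity of ψ and ψ′ at the step yields the reflection amplitude r = (k₁ − k₂)/(k₁ + k₂) = 0.09138; thus R = |r|² = 0.008350, T = 0.9917.

R = 0.00835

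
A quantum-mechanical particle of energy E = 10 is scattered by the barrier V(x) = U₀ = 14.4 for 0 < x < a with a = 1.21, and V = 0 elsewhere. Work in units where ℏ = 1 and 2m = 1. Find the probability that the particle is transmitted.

Since E < U₀ the interior solution is evanescent with decay constant κ = √(2m(U₀ − E))/ℏ = 2.098.
κa = 2.538, sinh(κa) = 6.288.
The exact tunnelling result is T⁻¹ = 1 + U₀² sinh²(κa) / [4E(U₀ − E)] = 47.59, so T = 0.0210.

T = 0.0210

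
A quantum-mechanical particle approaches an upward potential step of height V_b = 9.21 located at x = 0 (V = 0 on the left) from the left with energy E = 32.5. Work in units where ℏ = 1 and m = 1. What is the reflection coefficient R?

On each side the TISE gives plane waves with k = √(2m(E − V))/ℏ: k₁ = √(2·1·32.5) = 8.062, k₂ = √(2·1·23.29) = 6.825.
Matching ψ and ψ′ at x = 0 gives r = (k₁ − k₂)/(k₁ + k₂), so R = r² = 0.006908 and T = 1 − R = 0.9931.

R = 0.00691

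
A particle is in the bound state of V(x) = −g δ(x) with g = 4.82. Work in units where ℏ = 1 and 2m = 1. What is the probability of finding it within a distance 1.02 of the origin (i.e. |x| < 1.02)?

The normalised bound state is ψ = √κ e^{−κ|x|} with κ = mg/ℏ² = 2.410.
P(|x| < d) = ∫_{−d}^{d} κ e^{−2κ|x|} dx = 1 − e^{−2κd} = 1 − e^{−4.916} = 0.9927.

P = 0.993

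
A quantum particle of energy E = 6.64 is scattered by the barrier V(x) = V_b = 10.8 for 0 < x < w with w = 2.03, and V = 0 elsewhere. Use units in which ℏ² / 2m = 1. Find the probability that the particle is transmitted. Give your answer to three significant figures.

T = 0.000959

Since E < V_b the interior solution is evanescent with decay constant κ = √(2m(V_b − E))/ℏ = 2.040.
κw = 4.140, sinh(κw) = 31.41.
The exact tunnelling result is T⁻¹ = 1 + V_b² sinh²(κw) / [4E(V_b − E)] = 1042, so T = 0.000959.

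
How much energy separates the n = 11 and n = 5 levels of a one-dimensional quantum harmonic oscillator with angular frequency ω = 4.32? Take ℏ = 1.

ΔE = 25.9

E_n = ℏω(n + ½), so ΔE = (11 − 5) ℏω = 6 × 4.32 = 25.92.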